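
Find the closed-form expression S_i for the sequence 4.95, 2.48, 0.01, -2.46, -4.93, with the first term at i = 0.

Check differences: 2.48 - 4.95 = -2.47
0.01 - 2.48 = -2.47
Common difference d = -2.47.
First term a = 4.95.
Formula: S_i = 4.95 - 2.47*i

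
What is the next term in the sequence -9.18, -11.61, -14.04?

Differences: -11.61 - -9.18 = -2.43
This is an arithmetic sequence with common difference d = -2.43.
Next term = -14.04 + -2.43 = -16.47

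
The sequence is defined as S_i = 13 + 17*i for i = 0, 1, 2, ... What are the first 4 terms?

This is an arithmetic sequence.
i=0: S_0 = 13 + 17*0 = 13
i=1: S_1 = 13 + 17*1 = 30
i=2: S_2 = 13 + 17*2 = 47
i=3: S_3 = 13 + 17*3 = 64
The first 4 terms are: [13, 30, 47, 64]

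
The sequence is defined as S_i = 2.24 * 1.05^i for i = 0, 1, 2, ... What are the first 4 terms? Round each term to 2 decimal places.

This is a geometric sequence.
i=0: S_0 = 2.24 * 1.05^0 = 2.24
i=1: S_1 = 2.24 * 1.05^1 ≈ 2.35
i=2: S_2 = 2.24 * 1.05^2 ≈ 2.47
i=3: S_3 = 2.24 * 1.05^3 ≈ 2.59
The first 4 terms are: [2.24, 2.35, 2.47, 2.59]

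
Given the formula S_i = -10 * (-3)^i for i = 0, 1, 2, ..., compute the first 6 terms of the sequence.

This is a geometric sequence.
i=0: S_0 = -10 * (-3)^0 = -10
i=1: S_1 = -10 * (-3)^1 = 30
i=2: S_2 = -10 * (-3)^2 = -90
i=3: S_3 = -10 * (-3)^3 = 270
i=4: S_4 = -10 * (-3)^4 = -810
i=5: S_5 = -10 * (-3)^5 = 2430
The first 6 terms are: [-10, 30, -90, 270, -810, 2430]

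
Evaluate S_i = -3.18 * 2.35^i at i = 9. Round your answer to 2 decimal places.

S_9 = -3.18 * 2.35^9 ≈ -3.18 * 2185.8017 ≈ -6950.85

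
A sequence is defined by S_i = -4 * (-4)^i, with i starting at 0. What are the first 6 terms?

This is a geometric sequence.
i=0: S_0 = -4 * (-4)^0 = -4
i=1: S_1 = -4 * (-4)^1 = 16
i=2: S_2 = -4 * (-4)^2 = -64
i=3: S_3 = -4 * (-4)^3 = 256
i=4: S_4 = -4 * (-4)^4 = -1024
i=5: S_5 = -4 * (-4)^5 = 4096
The first 6 terms are: [-4, 16, -64, 256, -1024, 4096]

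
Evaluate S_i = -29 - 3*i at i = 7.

S_7 = -29 + -3*7 = -29 + -21 = -50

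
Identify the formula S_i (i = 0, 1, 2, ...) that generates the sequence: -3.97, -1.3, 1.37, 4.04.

Check differences: -1.3 - -3.97 = 2.67
1.37 - -1.3 = 2.67
Common difference d = 2.67.
First term a = -3.97.
Formula: S_i = -3.97 + 2.67*i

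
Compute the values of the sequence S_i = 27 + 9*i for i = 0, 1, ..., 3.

This is an arithmetic sequence.
i=0: S_0 = 27 + 9*0 = 27
i=1: S_1 = 27 + 9*1 = 36
i=2: S_2 = 27 + 9*2 = 45
i=3: S_3 = 27 + 9*3 = 54
The first 4 terms are: [27, 36, 45, 54]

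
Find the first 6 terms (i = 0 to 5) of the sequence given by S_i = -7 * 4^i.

This is a geometric sequence.
i=0: S_0 = -7 * 4^0 = -7
i=1: S_1 = -7 * 4^1 = -28
i=2: S_2 = -7 * 4^2 = -112
i=3: S_3 = -7 * 4^3 = -448
i=4: S_4 = -7 * 4^4 = -1792
i=5: S_5 = -7 * 4^5 = -7168
The first 6 terms are: [-7, -28, -112, -448, -1792, -7168]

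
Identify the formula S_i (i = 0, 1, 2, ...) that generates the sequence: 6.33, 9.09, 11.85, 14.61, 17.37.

Check differences: 9.09 - 6.33 = 2.76
11.85 - 9.09 = 2.76
Common difference d = 2.76.
First term a = 6.33.
Formula: S_i = 6.33 + 2.76*i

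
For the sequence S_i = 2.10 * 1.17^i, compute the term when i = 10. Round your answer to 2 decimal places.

S_10 = 2.1 * 1.17^10 ≈ 2.1 * 4.8068 ≈ 10.09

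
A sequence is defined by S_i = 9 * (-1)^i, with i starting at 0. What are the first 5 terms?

This is a geometric sequence.
i=0: S_0 = 9 * (-1)^0 = 9
i=1: S_1 = 9 * (-1)^1 = -9
i=2: S_2 = 9 * (-1)^2 = 9
i=3: S_3 = 9 * (-1)^3 = -9
i=4: S_4 = 9 * (-1)^4 = 9
The first 5 terms are: [9, -9, 9, -9, 9]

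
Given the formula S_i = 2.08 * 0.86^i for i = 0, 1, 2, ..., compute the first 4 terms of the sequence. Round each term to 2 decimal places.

This is a geometric sequence.
i=0: S_0 = 2.08 * 0.86^0 = 2.08
i=1: S_1 = 2.08 * 0.86^1 ≈ 1.79
i=2: S_2 = 2.08 * 0.86^2 ≈ 1.54
i=3: S_3 = 2.08 * 0.86^3 ≈ 1.32
The first 4 terms are: [2.08, 1.79, 1.54, 1.32]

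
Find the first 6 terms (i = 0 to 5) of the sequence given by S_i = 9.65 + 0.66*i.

This is an arithmetic sequence.
i=0: S_0 = 9.65 + 0.66*0 = 9.65
i=1: S_1 = 9.65 + 0.66*1 = 10.31
i=2: S_2 = 9.65 + 0.66*2 = 10.97
i=3: S_3 = 9.65 + 0.66*3 = 11.63
i=4: S_4 = 9.65 + 0.66*4 = 12.29
i=5: S_5 = 9.65 + 0.66*5 = 12.95
The first 6 terms are: [9.65, 10.31, 10.97, 11.63, 12.29, 12.95]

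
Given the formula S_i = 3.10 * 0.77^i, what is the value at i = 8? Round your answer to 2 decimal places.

S_8 = 3.1 * 0.77^8 ≈ 3.1 * 0.1236 ≈ 0.38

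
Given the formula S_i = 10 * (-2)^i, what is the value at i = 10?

S_10 = 10 * (-2)^10 = 10 * 1024 = 10240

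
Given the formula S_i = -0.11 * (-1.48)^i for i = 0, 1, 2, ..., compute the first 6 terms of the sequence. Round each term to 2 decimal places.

This is a geometric sequence.
i=0: S_0 = -0.11 * (-1.48)^0 = -0.11
i=1: S_1 = -0.11 * (-1.48)^1 ≈ 0.16
i=2: S_2 = -0.11 * (-1.48)^2 ≈ -0.24
i=3: S_3 = -0.11 * (-1.48)^3 ≈ 0.36
i=4: S_4 = -0.11 * (-1.48)^4 ≈ -0.53
i=5: S_5 = -0.11 * (-1.48)^5 ≈ 0.78
The first 6 terms are: [-0.11, 0.16, -0.24, 0.36, -0.53, 0.78]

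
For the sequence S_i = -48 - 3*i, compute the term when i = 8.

S_8 = -48 + -3*8 = -48 + -24 = -72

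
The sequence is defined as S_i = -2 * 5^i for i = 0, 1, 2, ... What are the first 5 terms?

This is a geometric sequence.
i=0: S_0 = -2 * 5^0 = -2
i=1: S_1 = -2 * 5^1 = -10
i=2: S_2 = -2 * 5^2 = -50
i=3: S_3 = -2 * 5^3 = -250
i=4: S_4 = -2 * 5^4 = -1250
The first 5 terms are: [-2, -10, -50, -250, -1250]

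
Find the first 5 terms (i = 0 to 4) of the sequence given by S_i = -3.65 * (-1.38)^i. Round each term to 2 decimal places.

This is a geometric sequence.
i=0: S_0 = -3.65 * (-1.38)^0 = -3.65
i=1: S_1 = -3.65 * (-1.38)^1 ≈ 5.04
i=2: S_2 = -3.65 * (-1.38)^2 ≈ -6.95
i=3: S_3 = -3.65 * (-1.38)^3 ≈ 9.59
i=4: S_4 = -3.65 * (-1.38)^4 ≈ -13.24
The first 5 terms are: [-3.65, 5.04, -6.95, 9.59, -13.24]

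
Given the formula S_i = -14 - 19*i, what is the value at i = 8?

S_8 = -14 + -19*8 = -14 + -152 = -166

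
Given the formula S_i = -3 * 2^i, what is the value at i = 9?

S_9 = -3 * 2^9 = -3 * 512 = -1536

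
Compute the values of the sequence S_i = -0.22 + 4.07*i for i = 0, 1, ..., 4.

This is an arithmetic sequence.
i=0: S_0 = -0.22 + 4.07*0 = -0.22
i=1: S_1 = -0.22 + 4.07*1 = 3.85
i=2: S_2 = -0.22 + 4.07*2 = 7.92
i=3: S_3 = -0.22 + 4.07*3 = 11.99
i=4: S_4 = -0.22 + 4.07*4 = 16.06
The first 5 terms are: [-0.22, 3.85, 7.92, 11.99, 16.06]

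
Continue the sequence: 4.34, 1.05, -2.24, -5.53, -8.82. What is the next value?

Differences: 1.05 - 4.34 = -3.29
This is an arithmetic sequence with common difference d = -3.29.
Next term = -8.82 + -3.29 = -12.11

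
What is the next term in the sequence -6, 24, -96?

Ratios: 24 / -6 = -4.0
This is a geometric sequence with common ratio r = -4.
Next term = -96 * -4 = 384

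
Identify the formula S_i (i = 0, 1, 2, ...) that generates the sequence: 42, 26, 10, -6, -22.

Check differences: 26 - 42 = -16
10 - 26 = -16
Common difference d = -16.
First term a = 42.
Formula: S_i = 42 - 16*i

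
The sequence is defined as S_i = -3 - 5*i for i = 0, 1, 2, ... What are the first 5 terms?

This is an arithmetic sequence.
i=0: S_0 = -3 + -5*0 = -3
i=1: S_1 = -3 + -5*1 = -8
i=2: S_2 = -3 + -5*2 = -13
i=3: S_3 = -3 + -5*3 = -18
i=4: S_4 = -3 + -5*4 = -23
The first 5 terms are: [-3, -8, -13, -18, -23]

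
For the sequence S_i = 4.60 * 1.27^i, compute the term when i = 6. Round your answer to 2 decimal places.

S_6 = 4.6 * 1.27^6 ≈ 4.6 * 4.1959 ≈ 19.3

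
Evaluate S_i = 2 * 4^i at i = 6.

S_6 = 2 * 4^6 = 2 * 4096 = 8192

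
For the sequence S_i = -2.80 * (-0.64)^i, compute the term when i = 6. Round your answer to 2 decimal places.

S_6 = -2.8 * (-0.64)^6 ≈ -2.8 * 0.0687 ≈ -0.19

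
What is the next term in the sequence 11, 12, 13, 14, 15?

Differences: 12 - 11 = 1
This is an arithmetic sequence with common difference d = 1.
Next term = 15 + 1 = 16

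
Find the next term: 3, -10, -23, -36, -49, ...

Differences: -10 - 3 = -13
This is an arithmetic sequence with common difference d = -13.
Next term = -49 + -13 = -62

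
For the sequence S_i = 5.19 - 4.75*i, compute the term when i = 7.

S_7 = 5.19 + -4.75*7 = 5.19 + -33.25 = -28.06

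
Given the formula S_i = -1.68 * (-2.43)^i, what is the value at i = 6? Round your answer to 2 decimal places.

S_6 = -1.68 * (-2.43)^6 ≈ -1.68 * 205.8911 ≈ -345.9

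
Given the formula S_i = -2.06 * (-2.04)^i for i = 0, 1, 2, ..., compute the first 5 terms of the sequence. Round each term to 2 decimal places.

This is a geometric sequence.
i=0: S_0 = -2.06 * (-2.04)^0 = -2.06
i=1: S_1 = -2.06 * (-2.04)^1 ≈ 4.2
i=2: S_2 = -2.06 * (-2.04)^2 ≈ -8.57
i=3: S_3 = -2.06 * (-2.04)^3 ≈ 17.49
i=4: S_4 = -2.06 * (-2.04)^4 ≈ -35.68
The first 5 terms are: [-2.06, 4.2, -8.57, 17.49, -35.68]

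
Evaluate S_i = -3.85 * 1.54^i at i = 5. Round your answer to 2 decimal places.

S_5 = -3.85 * 1.54^5 ≈ -3.85 * 8.6617 ≈ -33.35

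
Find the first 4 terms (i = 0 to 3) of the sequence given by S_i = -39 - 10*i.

This is an arithmetic sequence.
i=0: S_0 = -39 + -10*0 = -39
i=1: S_1 = -39 + -10*1 = -49
i=2: S_2 = -39 + -10*2 = -59
i=3: S_3 = -39 + -10*3 = -69
The first 4 terms are: [-39, -49, -59, -69]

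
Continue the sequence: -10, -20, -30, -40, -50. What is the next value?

Differences: -20 - -10 = -10
This is an arithmetic sequence with common difference d = -10.
Next term = -50 + -10 = -60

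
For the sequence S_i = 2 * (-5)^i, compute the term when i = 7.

S_7 = 2 * (-5)^7 = 2 * -78125 = -156250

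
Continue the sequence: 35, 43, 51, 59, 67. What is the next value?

Differences: 43 - 35 = 8
This is an arithmetic sequence with common difference d = 8.
Next term = 67 + 8 = 75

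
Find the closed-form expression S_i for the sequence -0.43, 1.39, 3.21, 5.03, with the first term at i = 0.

Check differences: 1.39 - -0.43 = 1.82
3.21 - 1.39 = 1.82
Common difference d = 1.82.
First term a = -0.43.
Formula: S_i = -0.43 + 1.82*i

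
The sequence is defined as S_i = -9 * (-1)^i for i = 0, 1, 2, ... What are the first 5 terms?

This is a geometric sequence.
i=0: S_0 = -9 * (-1)^0 = -9
i=1: S_1 = -9 * (-1)^1 = 9
i=2: S_2 = -9 * (-1)^2 = -9
i=3: S_3 = -9 * (-1)^3 = 9
i=4: S_4 = -9 * (-1)^4 = -9
The first 5 terms are: [-9, 9, -9, 9, -9]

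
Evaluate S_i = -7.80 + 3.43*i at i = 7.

S_7 = -7.8 + 3.43*7 = -7.8 + 24.01 = 16.21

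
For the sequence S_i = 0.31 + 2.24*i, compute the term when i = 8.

S_8 = 0.31 + 2.24*8 = 0.31 + 17.92 = 18.23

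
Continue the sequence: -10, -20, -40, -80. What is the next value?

Ratios: -20 / -10 = 2.0
This is a geometric sequence with common ratio r = 2.
Next term = -80 * 2 = -160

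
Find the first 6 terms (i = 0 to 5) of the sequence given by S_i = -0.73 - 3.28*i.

This is an arithmetic sequence.
i=0: S_0 = -0.73 + -3.28*0 = -0.73
i=1: S_1 = -0.73 + -3.28*1 = -4.01
i=2: S_2 = -0.73 + -3.28*2 = -7.29
i=3: S_3 = -0.73 + -3.28*3 = -10.57
i=4: S_4 = -0.73 + -3.28*4 = -13.85
i=5: S_5 = -0.73 + -3.28*5 = -17.13
The first 6 terms are: [-0.73, -4.01, -7.29, -10.57, -13.85, -17.13]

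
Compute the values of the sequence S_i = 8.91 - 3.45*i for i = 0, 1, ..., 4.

This is an arithmetic sequence.
i=0: S_0 = 8.91 + -3.45*0 = 8.91
i=1: S_1 = 8.91 + -3.45*1 = 5.46
i=2: S_2 = 8.91 + -3.45*2 = 2.01
i=3: S_3 = 8.91 + -3.45*3 = -1.44
i=4: S_4 = 8.91 + -3.45*4 = -4.89
The first 5 terms are: [8.91, 5.46, 2.01, -1.44, -4.89]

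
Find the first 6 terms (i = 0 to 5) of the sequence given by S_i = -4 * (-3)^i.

This is a geometric sequence.
i=0: S_0 = -4 * (-3)^0 = -4
i=1: S_1 = -4 * (-3)^1 = 12
i=2: S_2 = -4 * (-3)^2 = -36
i=3: S_3 = -4 * (-3)^3 = 108
i=4: S_4 = -4 * (-3)^4 = -324
i=5: S_5 = -4 * (-3)^5 = 972
The first 6 terms are: [-4, 12, -36, 108, -324, 972]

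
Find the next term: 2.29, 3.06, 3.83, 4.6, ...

Differences: 3.06 - 2.29 = 0.77
This is an arithmetic sequence with common difference d = 0.77.
Next term = 4.6 + 0.77 = 5.37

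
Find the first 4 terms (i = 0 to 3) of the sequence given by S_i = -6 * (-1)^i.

This is a geometric sequence.
i=0: S_0 = -6 * (-1)^0 = -6
i=1: S_1 = -6 * (-1)^1 = 6
i=2: S_2 = -6 * (-1)^2 = -6
i=3: S_3 = -6 * (-1)^3 = 6
The first 4 terms are: [-6, 6, -6, 6]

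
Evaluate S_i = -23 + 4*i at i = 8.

S_8 = -23 + 4*8 = -23 + 32 = 9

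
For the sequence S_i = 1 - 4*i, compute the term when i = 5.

S_5 = 1 + -4*5 = 1 + -20 = -19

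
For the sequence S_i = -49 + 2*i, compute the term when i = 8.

S_8 = -49 + 2*8 = -49 + 16 = -33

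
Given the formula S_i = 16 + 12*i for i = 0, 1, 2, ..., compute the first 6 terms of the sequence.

This is an arithmetic sequence.
i=0: S_0 = 16 + 12*0 = 16
i=1: S_1 = 16 + 12*1 = 28
i=2: S_2 = 16 + 12*2 = 40
i=3: S_3 = 16 + 12*3 = 52
i=4: S_4 = 16 + 12*4 = 64
i=5: S_5 = 16 + 12*5 = 76
The first 6 terms are: [16, 28, 40, 52, 64, 76]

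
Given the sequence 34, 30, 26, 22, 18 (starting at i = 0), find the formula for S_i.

Check differences: 30 - 34 = -4
26 - 30 = -4
Common difference d = -4.
First term a = 34.
Formula: S_i = 34 - 4*i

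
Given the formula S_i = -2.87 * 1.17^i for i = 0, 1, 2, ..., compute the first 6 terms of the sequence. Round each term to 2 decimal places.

This is a geometric sequence.
i=0: S_0 = -2.87 * 1.17^0 = -2.87
i=1: S_1 = -2.87 * 1.17^1 ≈ -3.36
i=2: S_2 = -2.87 * 1.17^2 ≈ -3.93
i=3: S_3 = -2.87 * 1.17^3 ≈ -4.6
i=4: S_4 = -2.87 * 1.17^4 ≈ -5.38
i=5: S_5 = -2.87 * 1.17^5 ≈ -6.29
The first 6 terms are: [-2.87, -3.36, -3.93, -4.6, -5.38, -6.29]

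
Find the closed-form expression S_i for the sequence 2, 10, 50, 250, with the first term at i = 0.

Check ratios: 10 / 2 = 5.0
Common ratio r = 5.
First term a = 2.
Formula: S_i = 2 * 5^i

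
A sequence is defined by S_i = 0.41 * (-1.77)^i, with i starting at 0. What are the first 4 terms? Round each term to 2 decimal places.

This is a geometric sequence.
i=0: S_0 = 0.41 * (-1.77)^0 = 0.41
i=1: S_1 = 0.41 * (-1.77)^1 ≈ -0.73
i=2: S_2 = 0.41 * (-1.77)^2 ≈ 1.28
i=3: S_3 = 0.41 * (-1.77)^3 ≈ -2.27
The first 4 terms are: [0.41, -0.73, 1.28, -2.27]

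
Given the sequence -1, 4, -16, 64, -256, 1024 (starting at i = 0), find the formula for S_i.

Check ratios: 4 / -1 = -4.0
Common ratio r = -4.
First term a = -1.
Formula: S_i = -1 * (-4)^i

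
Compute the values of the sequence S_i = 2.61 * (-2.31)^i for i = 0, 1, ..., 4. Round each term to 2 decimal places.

This is a geometric sequence.
i=0: S_0 = 2.61 * (-2.31)^0 = 2.61
i=1: S_1 = 2.61 * (-2.31)^1 ≈ -6.03
i=2: S_2 = 2.61 * (-2.31)^2 ≈ 13.93
i=3: S_3 = 2.61 * (-2.31)^3 ≈ -32.17
i=4: S_4 = 2.61 * (-2.31)^4 ≈ 74.32
The first 5 terms are: [2.61, -6.03, 13.93, -32.17, 74.32]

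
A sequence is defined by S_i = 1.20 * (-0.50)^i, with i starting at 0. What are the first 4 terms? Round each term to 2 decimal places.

This is a geometric sequence.
i=0: S_0 = 1.2 * (-0.5)^0 = 1.2
i=1: S_1 = 1.2 * (-0.5)^1 = -0.6
i=2: S_2 = 1.2 * (-0.5)^2 = 0.3
i=3: S_3 = 1.2 * (-0.5)^3 = -0.15
The first 4 terms are: [1.2, -0.6, 0.3, -0.15]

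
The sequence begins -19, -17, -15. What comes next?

Differences: -17 - -19 = 2
This is an arithmetic sequence with common difference d = 2.
Next term = -15 + 2 = -13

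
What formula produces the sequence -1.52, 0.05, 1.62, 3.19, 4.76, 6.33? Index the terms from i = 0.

Check differences: 0.05 - -1.52 = 1.57
1.62 - 0.05 = 1.57
Common difference d = 1.57.
First term a = -1.52.
Formula: S_i = -1.52 + 1.57*i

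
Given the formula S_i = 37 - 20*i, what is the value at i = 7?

S_7 = 37 + -20*7 = 37 + -140 = -103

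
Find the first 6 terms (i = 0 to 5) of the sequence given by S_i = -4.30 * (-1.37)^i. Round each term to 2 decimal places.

This is a geometric sequence.
i=0: S_0 = -4.3 * (-1.37)^0 = -4.3
i=1: S_1 = -4.3 * (-1.37)^1 ≈ 5.89
i=2: S_2 = -4.3 * (-1.37)^2 ≈ -8.07
i=3: S_3 = -4.3 * (-1.37)^3 ≈ 11.06
i=4: S_4 = -4.3 * (-1.37)^4 ≈ -15.15
i=5: S_5 = -4.3 * (-1.37)^5 ≈ 20.75
The first 6 terms are: [-4.3, 5.89, -8.07, 11.06, -15.15, 20.75]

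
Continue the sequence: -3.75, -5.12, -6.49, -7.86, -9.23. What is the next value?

Differences: -5.12 - -3.75 = -1.37
This is an arithmetic sequence with common difference d = -1.37.
Next term = -9.23 + -1.37 = -10.6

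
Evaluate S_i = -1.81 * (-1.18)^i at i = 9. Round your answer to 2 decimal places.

S_9 = -1.81 * (-1.18)^9 ≈ -1.81 * -4.4355 ≈ 8.03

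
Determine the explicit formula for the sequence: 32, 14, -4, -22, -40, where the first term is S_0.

Check differences: 14 - 32 = -18
-4 - 14 = -18
Common difference d = -18.
First term a = 32.
Formula: S_i = 32 - 18*i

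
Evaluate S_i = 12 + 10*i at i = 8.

S_8 = 12 + 10*8 = 12 + 80 = 92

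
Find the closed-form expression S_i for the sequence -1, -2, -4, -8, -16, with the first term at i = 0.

Check ratios: -2 / -1 = 2.0
Common ratio r = 2.
First term a = -1.
Formula: S_i = -1 * 2^i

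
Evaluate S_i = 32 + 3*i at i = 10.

S_10 = 32 + 3*10 = 32 + 30 = 62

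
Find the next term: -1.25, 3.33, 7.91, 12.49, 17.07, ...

Differences: 3.33 - -1.25 = 4.58
This is an arithmetic sequence with common difference d = 4.58.
Next term = 17.07 + 4.58 = 21.65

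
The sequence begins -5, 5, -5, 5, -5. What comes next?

Ratios: 5 / -5 = -1.0
This is a geometric sequence with common ratio r = -1.
Next term = -5 * -1 = 5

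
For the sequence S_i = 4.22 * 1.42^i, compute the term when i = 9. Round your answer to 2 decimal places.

S_9 = 4.22 * 1.42^9 ≈ 4.22 * 23.4744 ≈ 99.06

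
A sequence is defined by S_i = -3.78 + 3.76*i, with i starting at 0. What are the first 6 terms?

This is an arithmetic sequence.
i=0: S_0 = -3.78 + 3.76*0 = -3.78
i=1: S_1 = -3.78 + 3.76*1 = -0.02
i=2: S_2 = -3.78 + 3.76*2 = 3.74
i=3: S_3 = -3.78 + 3.76*3 = 7.5
i=4: S_4 = -3.78 + 3.76*4 = 11.26
i=5: S_5 = -3.78 + 3.76*5 = 15.02
The first 6 terms are: [-3.78, -0.02, 3.74, 7.5, 11.26, 15.02]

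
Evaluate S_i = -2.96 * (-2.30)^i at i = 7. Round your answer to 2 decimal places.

S_7 = -2.96 * (-2.3)^7 ≈ -2.96 * -340.4825 ≈ 1007.83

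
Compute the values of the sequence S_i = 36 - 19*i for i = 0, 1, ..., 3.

This is an arithmetic sequence.
i=0: S_0 = 36 + -19*0 = 36
i=1: S_1 = 36 + -19*1 = 17
i=2: S_2 = 36 + -19*2 = -2
i=3: S_3 = 36 + -19*3 = -21
The first 4 terms are: [36, 17, -2, -21]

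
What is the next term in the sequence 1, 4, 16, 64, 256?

Ratios: 4 / 1 = 4.0
This is a geometric sequence with common ratio r = 4.
Next term = 256 * 4 = 1024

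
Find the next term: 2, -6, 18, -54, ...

Ratios: -6 / 2 = -3.0
This is a geometric sequence with common ratio r = -3.
Next term = -54 * -3 = 162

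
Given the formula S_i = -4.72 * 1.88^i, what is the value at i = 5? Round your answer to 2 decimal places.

S_5 = -4.72 * 1.88^5 ≈ -4.72 * 23.4849 ≈ -110.85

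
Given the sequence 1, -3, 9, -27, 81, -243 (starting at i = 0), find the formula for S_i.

Check ratios: -3 / 1 = -3.0
Common ratio r = -3.
First term a = 1.
Formula: S_i = 1 * (-3)^i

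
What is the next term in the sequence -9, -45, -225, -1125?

Ratios: -45 / -9 = 5.0
This is a geometric sequence with common ratio r = 5.
Next term = -1125 * 5 = -5625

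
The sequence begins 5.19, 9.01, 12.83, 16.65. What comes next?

Differences: 9.01 - 5.19 = 3.82
This is an arithmetic sequence with common difference d = 3.82.
Next term = 16.65 + 3.82 = 20.47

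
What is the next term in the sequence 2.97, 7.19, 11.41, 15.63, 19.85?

Differences: 7.19 - 2.97 = 4.22
This is an arithmetic sequence with common difference d = 4.22.
Next term = 19.85 + 4.22 = 24.07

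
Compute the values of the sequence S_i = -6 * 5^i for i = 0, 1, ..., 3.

This is a geometric sequence.
i=0: S_0 = -6 * 5^0 = -6
i=1: S_1 = -6 * 5^1 = -30
i=2: S_2 = -6 * 5^2 = -150
i=3: S_3 = -6 * 5^3 = -750
The first 4 terms are: [-6, -30, -150, -750]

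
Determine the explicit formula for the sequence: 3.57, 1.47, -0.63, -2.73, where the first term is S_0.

Check differences: 1.47 - 3.57 = -2.1
-0.63 - 1.47 = -2.1
Common difference d = -2.1.
First term a = 3.57.
Formula: S_i = 3.57 - 2.10*i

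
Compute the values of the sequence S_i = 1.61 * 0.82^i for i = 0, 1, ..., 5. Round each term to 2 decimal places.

This is a geometric sequence.
i=0: S_0 = 1.61 * 0.82^0 = 1.61
i=1: S_1 = 1.61 * 0.82^1 ≈ 1.32
i=2: S_2 = 1.61 * 0.82^2 ≈ 1.08
i=3: S_3 = 1.61 * 0.82^3 ≈ 0.89
i=4: S_4 = 1.61 * 0.82^4 ≈ 0.73
i=5: S_5 = 1.61 * 0.82^5 ≈ 0.6
The first 6 terms are: [1.61, 1.32, 1.08, 0.89, 0.73, 0.6]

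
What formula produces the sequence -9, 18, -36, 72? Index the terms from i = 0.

Check ratios: 18 / -9 = -2.0
Common ratio r = -2.
First term a = -9.
Formula: S_i = -9 * (-2)^i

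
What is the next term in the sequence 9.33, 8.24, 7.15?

Differences: 8.24 - 9.33 = -1.09
This is an arithmetic sequence with common difference d = -1.09.
Next term = 7.15 + -1.09 = 6.06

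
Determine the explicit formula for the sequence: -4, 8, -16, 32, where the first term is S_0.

Check ratios: 8 / -4 = -2.0
Common ratio r = -2.
First term a = -4.
Formula: S_i = -4 * (-2)^i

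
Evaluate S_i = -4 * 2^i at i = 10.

S_10 = -4 * 2^10 = -4 * 1024 = -4096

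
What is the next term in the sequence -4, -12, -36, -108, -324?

Ratios: -12 / -4 = 3.0
This is a geometric sequence with common ratio r = 3.
Next term = -324 * 3 = -972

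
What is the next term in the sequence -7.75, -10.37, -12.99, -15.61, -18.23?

Differences: -10.37 - -7.75 = -2.62
This is an arithmetic sequence with common difference d = -2.62.
Next term = -18.23 + -2.62 = -20.85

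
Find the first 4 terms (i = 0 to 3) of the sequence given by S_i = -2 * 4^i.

This is a geometric sequence.
i=0: S_0 = -2 * 4^0 = -2
i=1: S_1 = -2 * 4^1 = -8
i=2: S_2 = -2 * 4^2 = -32
i=3: S_3 = -2 * 4^3 = -128
The first 4 terms are: [-2, -8, -32, -128]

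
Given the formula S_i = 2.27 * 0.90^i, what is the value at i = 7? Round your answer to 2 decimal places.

S_7 = 2.27 * 0.9^7 ≈ 2.27 * 0.4783 ≈ 1.09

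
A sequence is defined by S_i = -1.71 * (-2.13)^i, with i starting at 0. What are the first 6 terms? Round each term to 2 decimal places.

This is a geometric sequence.
i=0: S_0 = -1.71 * (-2.13)^0 = -1.71
i=1: S_1 = -1.71 * (-2.13)^1 ≈ 3.64
i=2: S_2 = -1.71 * (-2.13)^2 ≈ -7.76
i=3: S_3 = -1.71 * (-2.13)^3 ≈ 16.52
i=4: S_4 = -1.71 * (-2.13)^4 ≈ -35.2
i=5: S_5 = -1.71 * (-2.13)^5 ≈ 74.97
The first 6 terms are: [-1.71, 3.64, -7.76, 16.52, -35.2, 74.97]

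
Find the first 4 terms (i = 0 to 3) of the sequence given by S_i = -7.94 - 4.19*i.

This is an arithmetic sequence.
i=0: S_0 = -7.94 + -4.19*0 = -7.94
i=1: S_1 = -7.94 + -4.19*1 = -12.13
i=2: S_2 = -7.94 + -4.19*2 = -16.32
i=3: S_3 = -7.94 + -4.19*3 = -20.51
The first 4 terms are: [-7.94, -12.13, -16.32, -20.51]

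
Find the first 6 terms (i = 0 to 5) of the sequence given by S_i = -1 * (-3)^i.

This is a geometric sequence.
i=0: S_0 = -1 * (-3)^0 = -1
i=1: S_1 = -1 * (-3)^1 = 3
i=2: S_2 = -1 * (-3)^2 = -9
i=3: S_3 = -1 * (-3)^3 = 27
i=4: S_4 = -1 * (-3)^4 = -81
i=5: S_5 = -1 * (-3)^5 = 243
The first 6 terms are: [-1, 3, -9, 27, -81, 243]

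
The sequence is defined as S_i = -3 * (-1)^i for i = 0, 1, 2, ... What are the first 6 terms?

This is a geometric sequence.
i=0: S_0 = -3 * (-1)^0 = -3
i=1: S_1 = -3 * (-1)^1 = 3
i=2: S_2 = -3 * (-1)^2 = -3
i=3: S_3 = -3 * (-1)^3 = 3
i=4: S_4 = -3 * (-1)^4 = -3
i=5: S_5 = -3 * (-1)^5 = 3
The first 6 terms are: [-3, 3, -3, 3, -3, 3]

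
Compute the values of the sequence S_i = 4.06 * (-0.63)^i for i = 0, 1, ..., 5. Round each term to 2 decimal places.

This is a geometric sequence.
i=0: S_0 = 4.06 * (-0.63)^0 = 4.06
i=1: S_1 = 4.06 * (-0.63)^1 ≈ -2.56
i=2: S_2 = 4.06 * (-0.63)^2 ≈ 1.61
i=3: S_3 = 4.06 * (-0.63)^3 ≈ -1.02
i=4: S_4 = 4.06 * (-0.63)^4 ≈ 0.64
i=5: S_5 = 4.06 * (-0.63)^5 ≈ -0.4
The first 6 terms are: [4.06, -2.56, 1.61, -1.02, 0.64, -0.4]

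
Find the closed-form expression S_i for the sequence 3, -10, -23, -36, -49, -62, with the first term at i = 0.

Check differences: -10 - 3 = -13
-23 - -10 = -13
Common difference d = -13.
First term a = 3.
Formula: S_i = 3 - 13*i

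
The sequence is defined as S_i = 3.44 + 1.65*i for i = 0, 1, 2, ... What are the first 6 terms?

This is an arithmetic sequence.
i=0: S_0 = 3.44 + 1.65*0 = 3.44
i=1: S_1 = 3.44 + 1.65*1 = 5.09
i=2: S_2 = 3.44 + 1.65*2 = 6.74
i=3: S_3 = 3.44 + 1.65*3 = 8.39
i=4: S_4 = 3.44 + 1.65*4 = 10.04
i=5: S_5 = 3.44 + 1.65*5 = 11.69
The first 6 terms are: [3.44, 5.09, 6.74, 8.39, 10.04, 11.69]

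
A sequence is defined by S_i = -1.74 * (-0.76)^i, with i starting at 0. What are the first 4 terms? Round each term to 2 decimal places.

This is a geometric sequence.
i=0: S_0 = -1.74 * (-0.76)^0 = -1.74
i=1: S_1 = -1.74 * (-0.76)^1 ≈ 1.32
i=2: S_2 = -1.74 * (-0.76)^2 ≈ -1.01
i=3: S_3 = -1.74 * (-0.76)^3 ≈ 0.76
The first 4 terms are: [-1.74, 1.32, -1.01, 0.76]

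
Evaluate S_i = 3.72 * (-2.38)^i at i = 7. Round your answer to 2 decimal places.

S_7 = 3.72 * (-2.38)^7 ≈ 3.72 * -432.5524 ≈ -1609.09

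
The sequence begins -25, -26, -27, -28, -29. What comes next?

Differences: -26 - -25 = -1
This is an arithmetic sequence with common difference d = -1.
Next term = -29 + -1 = -30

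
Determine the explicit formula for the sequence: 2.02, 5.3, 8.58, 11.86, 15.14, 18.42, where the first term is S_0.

Check differences: 5.3 - 2.02 = 3.28
8.58 - 5.3 = 3.28
Common difference d = 3.28.
First term a = 2.02.
Formula: S_i = 2.02 + 3.28*i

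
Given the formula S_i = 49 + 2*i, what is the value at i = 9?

S_9 = 49 + 2*9 = 49 + 18 = 67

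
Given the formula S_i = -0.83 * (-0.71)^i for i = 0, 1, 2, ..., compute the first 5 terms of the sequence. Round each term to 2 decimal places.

This is a geometric sequence.
i=0: S_0 = -0.83 * (-0.71)^0 = -0.83
i=1: S_1 = -0.83 * (-0.71)^1 ≈ 0.59
i=2: S_2 = -0.83 * (-0.71)^2 ≈ -0.42
i=3: S_3 = -0.83 * (-0.71)^3 ≈ 0.3
i=4: S_4 = -0.83 * (-0.71)^4 ≈ -0.21
The first 5 terms are: [-0.83, 0.59, -0.42, 0.3, -0.21]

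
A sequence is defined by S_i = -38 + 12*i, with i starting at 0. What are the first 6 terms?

This is an arithmetic sequence.
i=0: S_0 = -38 + 12*0 = -38
i=1: S_1 = -38 + 12*1 = -26
i=2: S_2 = -38 + 12*2 = -14
i=3: S_3 = -38 + 12*3 = -2
i=4: S_4 = -38 + 12*4 = 10
i=5: S_5 = -38 + 12*5 = 22
The first 6 terms are: [-38, -26, -14, -2, 10, 22]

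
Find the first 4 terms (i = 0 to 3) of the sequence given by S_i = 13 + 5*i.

This is an arithmetic sequence.
i=0: S_0 = 13 + 5*0 = 13
i=1: S_1 = 13 + 5*1 = 18
i=2: S_2 = 13 + 5*2 = 23
i=3: S_3 = 13 + 5*3 = 28
The first 4 terms are: [13, 18, 23, 28]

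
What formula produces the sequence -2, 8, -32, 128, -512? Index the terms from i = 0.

Check ratios: 8 / -2 = -4.0
Common ratio r = -4.
First term a = -2.
Formula: S_i = -2 * (-4)^i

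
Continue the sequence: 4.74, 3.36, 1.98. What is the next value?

Differences: 3.36 - 4.74 = -1.38
This is an arithmetic sequence with common difference d = -1.38.
Next term = 1.98 + -1.38 = 0.6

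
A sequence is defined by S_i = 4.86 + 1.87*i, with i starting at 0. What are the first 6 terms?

This is an arithmetic sequence.
i=0: S_0 = 4.86 + 1.87*0 = 4.86
i=1: S_1 = 4.86 + 1.87*1 = 6.73
i=2: S_2 = 4.86 + 1.87*2 = 8.6
i=3: S_3 = 4.86 + 1.87*3 = 10.47
i=4: S_4 = 4.86 + 1.87*4 = 12.34
i=5: S_5 = 4.86 + 1.87*5 = 14.21
The first 6 terms are: [4.86, 6.73, 8.6, 10.47, 12.34, 14.21]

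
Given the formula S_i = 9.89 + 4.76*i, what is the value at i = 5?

S_5 = 9.89 + 4.76*5 = 9.89 + 23.8 = 33.69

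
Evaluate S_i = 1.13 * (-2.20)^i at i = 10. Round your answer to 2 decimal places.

S_10 = 1.13 * (-2.2)^10 ≈ 1.13 * 2655.9923 ≈ 3001.27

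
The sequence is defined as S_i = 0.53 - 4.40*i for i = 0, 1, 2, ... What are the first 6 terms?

This is an arithmetic sequence.
i=0: S_0 = 0.53 + -4.4*0 = 0.53
i=1: S_1 = 0.53 + -4.4*1 = -3.87
i=2: S_2 = 0.53 + -4.4*2 = -8.27
i=3: S_3 = 0.53 + -4.4*3 = -12.67
i=4: S_4 = 0.53 + -4.4*4 = -17.07
i=5: S_5 = 0.53 + -4.4*5 = -21.47
The first 6 terms are: [0.53, -3.87, -8.27, -12.67, -17.07, -21.47]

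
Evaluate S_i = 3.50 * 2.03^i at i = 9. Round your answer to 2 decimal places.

S_9 = 3.5 * 2.03^9 ≈ 3.5 * 585.4157 ≈ 2048.95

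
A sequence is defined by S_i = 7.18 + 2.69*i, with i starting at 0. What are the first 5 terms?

This is an arithmetic sequence.
i=0: S_0 = 7.18 + 2.69*0 = 7.18
i=1: S_1 = 7.18 + 2.69*1 = 9.87
i=2: S_2 = 7.18 + 2.69*2 = 12.56
i=3: S_3 = 7.18 + 2.69*3 = 15.25
i=4: S_4 = 7.18 + 2.69*4 = 17.94
The first 5 terms are: [7.18, 9.87, 12.56, 15.25, 17.94]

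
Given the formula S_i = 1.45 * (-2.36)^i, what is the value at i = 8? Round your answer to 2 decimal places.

S_8 = 1.45 * (-2.36)^8 ≈ 1.45 * 962.268 ≈ 1395.29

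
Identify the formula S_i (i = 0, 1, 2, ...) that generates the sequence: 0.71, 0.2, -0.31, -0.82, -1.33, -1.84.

Check differences: 0.2 - 0.71 = -0.51
-0.31 - 0.2 = -0.51
Common difference d = -0.51.
First term a = 0.71.
Formula: S_i = 0.71 - 0.51*i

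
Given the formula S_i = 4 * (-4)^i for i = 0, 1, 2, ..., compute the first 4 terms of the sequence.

This is a geometric sequence.
i=0: S_0 = 4 * (-4)^0 = 4
i=1: S_1 = 4 * (-4)^1 = -16
i=2: S_2 = 4 * (-4)^2 = 64
i=3: S_3 = 4 * (-4)^3 = -256
The first 4 terms are: [4, -16, 64, -256]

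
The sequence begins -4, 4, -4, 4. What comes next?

Ratios: 4 / -4 = -1.0
This is a geometric sequence with common ratio r = -1.
Next term = 4 * -1 = -4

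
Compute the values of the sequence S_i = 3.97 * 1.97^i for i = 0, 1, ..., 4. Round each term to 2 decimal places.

This is a geometric sequence.
i=0: S_0 = 3.97 * 1.97^0 = 3.97
i=1: S_1 = 3.97 * 1.97^1 ≈ 7.82
i=2: S_2 = 3.97 * 1.97^2 ≈ 15.41
i=3: S_3 = 3.97 * 1.97^3 ≈ 30.35
i=4: S_4 = 3.97 * 1.97^4 ≈ 59.79
The first 5 terms are: [3.97, 7.82, 15.41, 30.35, 59.79]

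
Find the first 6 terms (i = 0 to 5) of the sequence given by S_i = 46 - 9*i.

This is an arithmetic sequence.
i=0: S_0 = 46 + -9*0 = 46
i=1: S_1 = 46 + -9*1 = 37
i=2: S_2 = 46 + -9*2 = 28
i=3: S_3 = 46 + -9*3 = 19
i=4: S_4 = 46 + -9*4 = 10
i=5: S_5 = 46 + -9*5 = 1
The first 6 terms are: [46, 37, 28, 19, 10, 1]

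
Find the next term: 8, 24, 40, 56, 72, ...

Differences: 24 - 8 = 16
This is an arithmetic sequence with common difference d = 16.
Next term = 72 + 16 = 88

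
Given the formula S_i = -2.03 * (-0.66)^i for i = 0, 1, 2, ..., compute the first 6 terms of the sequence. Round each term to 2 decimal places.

This is a geometric sequence.
i=0: S_0 = -2.03 * (-0.66)^0 = -2.03
i=1: S_1 = -2.03 * (-0.66)^1 ≈ 1.34
i=2: S_2 = -2.03 * (-0.66)^2 ≈ -0.88
i=3: S_3 = -2.03 * (-0.66)^3 ≈ 0.58
i=4: S_4 = -2.03 * (-0.66)^4 ≈ -0.39
i=5: S_5 = -2.03 * (-0.66)^5 ≈ 0.25
The first 6 terms are: [-2.03, 1.34, -0.88, 0.58, -0.39, 0.25]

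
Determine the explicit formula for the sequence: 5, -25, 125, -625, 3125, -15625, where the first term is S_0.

Check ratios: -25 / 5 = -5.0
Common ratio r = -5.
First term a = 5.
Formula: S_i = 5 * (-5)^i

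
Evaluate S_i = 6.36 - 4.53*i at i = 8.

S_8 = 6.36 + -4.53*8 = 6.36 + -36.24 = -29.88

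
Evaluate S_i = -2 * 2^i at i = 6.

S_6 = -2 * 2^6 = -2 * 64 = -128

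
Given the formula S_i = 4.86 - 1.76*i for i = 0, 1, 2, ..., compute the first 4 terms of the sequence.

This is an arithmetic sequence.
i=0: S_0 = 4.86 + -1.76*0 = 4.86
i=1: S_1 = 4.86 + -1.76*1 = 3.1
i=2: S_2 = 4.86 + -1.76*2 = 1.34
i=3: S_3 = 4.86 + -1.76*3 = -0.42
The first 4 terms are: [4.86, 3.1, 1.34, -0.42]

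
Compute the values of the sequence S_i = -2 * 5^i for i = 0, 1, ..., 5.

This is a geometric sequence.
i=0: S_0 = -2 * 5^0 = -2
i=1: S_1 = -2 * 5^1 = -10
i=2: S_2 = -2 * 5^2 = -50
i=3: S_3 = -2 * 5^3 = -250
i=4: S_4 = -2 * 5^4 = -1250
i=5: S_5 = -2 * 5^5 = -6250
The first 6 terms are: [-2, -10, -50, -250, -1250, -6250]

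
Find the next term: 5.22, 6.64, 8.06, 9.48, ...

Differences: 6.64 - 5.22 = 1.42
This is an arithmetic sequence with common difference d = 1.42.
Next term = 9.48 + 1.42 = 10.9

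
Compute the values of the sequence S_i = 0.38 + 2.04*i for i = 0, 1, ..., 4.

This is an arithmetic sequence.
i=0: S_0 = 0.38 + 2.04*0 = 0.38
i=1: S_1 = 0.38 + 2.04*1 = 2.42
i=2: S_2 = 0.38 + 2.04*2 = 4.46
i=3: S_3 = 0.38 + 2.04*3 = 6.5
i=4: S_4 = 0.38 + 2.04*4 = 8.54
The first 5 terms are: [0.38, 2.42, 4.46, 6.5, 8.54]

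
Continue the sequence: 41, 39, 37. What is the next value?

Differences: 39 - 41 = -2
This is an arithmetic sequence with common difference d = -2.
Next term = 37 + -2 = 35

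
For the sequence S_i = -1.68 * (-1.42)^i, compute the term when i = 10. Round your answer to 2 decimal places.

S_10 = -1.68 * (-1.42)^10 ≈ -1.68 * 33.3337 ≈ -56.0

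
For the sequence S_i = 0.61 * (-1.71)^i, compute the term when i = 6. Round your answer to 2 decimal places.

S_6 = 0.61 * (-1.71)^6 ≈ 0.61 * 25.0021 ≈ 15.25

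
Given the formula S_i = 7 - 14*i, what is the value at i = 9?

S_9 = 7 + -14*9 = 7 + -126 = -119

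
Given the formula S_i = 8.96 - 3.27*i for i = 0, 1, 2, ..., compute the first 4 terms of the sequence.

This is an arithmetic sequence.
i=0: S_0 = 8.96 + -3.27*0 = 8.96
i=1: S_1 = 8.96 + -3.27*1 = 5.69
i=2: S_2 = 8.96 + -3.27*2 = 2.42
i=3: S_3 = 8.96 + -3.27*3 = -0.85
The first 4 terms are: [8.96, 5.69, 2.42, -0.85]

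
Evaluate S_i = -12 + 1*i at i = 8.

S_8 = -12 + 1*8 = -12 + 8 = -4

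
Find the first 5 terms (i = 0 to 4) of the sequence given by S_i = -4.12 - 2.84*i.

This is an arithmetic sequence.
i=0: S_0 = -4.12 + -2.84*0 = -4.12
i=1: S_1 = -4.12 + -2.84*1 = -6.96
i=2: S_2 = -4.12 + -2.84*2 = -9.8
i=3: S_3 = -4.12 + -2.84*3 = -12.64
i=4: S_4 = -4.12 + -2.84*4 = -15.48
The first 5 terms are: [-4.12, -6.96, -9.8, -12.64, -15.48]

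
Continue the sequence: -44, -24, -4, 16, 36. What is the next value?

Differences: -24 - -44 = 20
This is an arithmetic sequence with common difference d = 20.
Next term = 36 + 20 = 56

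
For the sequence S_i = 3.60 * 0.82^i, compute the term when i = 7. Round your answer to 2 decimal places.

S_7 = 3.6 * 0.82^7 ≈ 3.6 * 0.2493 ≈ 0.9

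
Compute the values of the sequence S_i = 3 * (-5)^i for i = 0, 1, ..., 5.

This is a geometric sequence.
i=0: S_0 = 3 * (-5)^0 = 3
i=1: S_1 = 3 * (-5)^1 = -15
i=2: S_2 = 3 * (-5)^2 = 75
i=3: S_3 = 3 * (-5)^3 = -375
i=4: S_4 = 3 * (-5)^4 = 1875
i=5: S_5 = 3 * (-5)^5 = -9375
The first 6 terms are: [3, -15, 75, -375, 1875, -9375]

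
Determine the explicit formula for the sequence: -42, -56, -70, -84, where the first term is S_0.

Check differences: -56 - -42 = -14
-70 - -56 = -14
Common difference d = -14.
First term a = -42.
Formula: S_i = -42 - 14*i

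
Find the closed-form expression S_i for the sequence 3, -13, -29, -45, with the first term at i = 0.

Check differences: -13 - 3 = -16
-29 - -13 = -16
Common difference d = -16.
First term a = 3.
Formula: S_i = 3 - 16*i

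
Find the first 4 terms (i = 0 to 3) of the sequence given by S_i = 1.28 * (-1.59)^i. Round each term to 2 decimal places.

This is a geometric sequence.
i=0: S_0 = 1.28 * (-1.59)^0 = 1.28
i=1: S_1 = 1.28 * (-1.59)^1 ≈ -2.04
i=2: S_2 = 1.28 * (-1.59)^2 ≈ 3.24
i=3: S_3 = 1.28 * (-1.59)^3 ≈ -5.15
The first 4 terms are: [1.28, -2.04, 3.24, -5.15]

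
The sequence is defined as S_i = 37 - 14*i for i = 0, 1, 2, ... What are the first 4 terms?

This is an arithmetic sequence.
i=0: S_0 = 37 + -14*0 = 37
i=1: S_1 = 37 + -14*1 = 23
i=2: S_2 = 37 + -14*2 = 9
i=3: S_3 = 37 + -14*3 = -5
The first 4 terms are: [37, 23, 9, -5]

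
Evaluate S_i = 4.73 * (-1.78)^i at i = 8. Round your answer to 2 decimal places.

S_8 = 4.73 * (-1.78)^8 ≈ 4.73 * 100.7767 ≈ 476.67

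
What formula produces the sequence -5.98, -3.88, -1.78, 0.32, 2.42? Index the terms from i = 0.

Check differences: -3.88 - -5.98 = 2.1
-1.78 - -3.88 = 2.1
Common difference d = 2.1.
First term a = -5.98.
Formula: S_i = -5.98 + 2.10*i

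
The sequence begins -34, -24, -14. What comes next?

Differences: -24 - -34 = 10
This is an arithmetic sequence with common difference d = 10.
Next term = -14 + 10 = -4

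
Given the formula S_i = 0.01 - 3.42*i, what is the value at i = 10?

S_10 = 0.01 + -3.42*10 = 0.01 + -34.2 = -34.19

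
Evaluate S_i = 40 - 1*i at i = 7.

S_7 = 40 + -1*7 = 40 + -7 = 33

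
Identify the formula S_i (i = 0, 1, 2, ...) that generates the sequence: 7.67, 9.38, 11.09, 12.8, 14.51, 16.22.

Check differences: 9.38 - 7.67 = 1.71
11.09 - 9.38 = 1.71
Common difference d = 1.71.
First term a = 7.67.
Formula: S_i = 7.67 + 1.71*i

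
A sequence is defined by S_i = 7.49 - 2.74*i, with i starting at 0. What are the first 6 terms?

This is an arithmetic sequence.
i=0: S_0 = 7.49 + -2.74*0 = 7.49
i=1: S_1 = 7.49 + -2.74*1 = 4.75
i=2: S_2 = 7.49 + -2.74*2 = 2.01
i=3: S_3 = 7.49 + -2.74*3 = -0.73
i=4: S_4 = 7.49 + -2.74*4 = -3.47
i=5: S_5 = 7.49 + -2.74*5 = -6.21
The first 6 terms are: [7.49, 4.75, 2.01, -0.73, -3.47, -6.21]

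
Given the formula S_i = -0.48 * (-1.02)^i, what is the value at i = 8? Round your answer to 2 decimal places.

S_8 = -0.48 * (-1.02)^8 ≈ -0.48 * 1.1717 ≈ -0.56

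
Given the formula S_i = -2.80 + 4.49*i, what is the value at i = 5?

S_5 = -2.8 + 4.49*5 = -2.8 + 22.45 = 19.65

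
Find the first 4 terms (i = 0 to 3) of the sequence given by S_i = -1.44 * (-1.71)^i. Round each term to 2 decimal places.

This is a geometric sequence.
i=0: S_0 = -1.44 * (-1.71)^0 = -1.44
i=1: S_1 = -1.44 * (-1.71)^1 ≈ 2.46
i=2: S_2 = -1.44 * (-1.71)^2 ≈ -4.21
i=3: S_3 = -1.44 * (-1.71)^3 ≈ 7.2
The first 4 terms are: [-1.44, 2.46, -4.21, 7.2]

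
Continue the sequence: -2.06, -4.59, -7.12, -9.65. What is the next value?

Differences: -4.59 - -2.06 = -2.53
This is an arithmetic sequence with common difference d = -2.53.
Next term = -9.65 + -2.53 = -12.18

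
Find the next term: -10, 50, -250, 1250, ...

Ratios: 50 / -10 = -5.0
This is a geometric sequence with common ratio r = -5.
Next term = 1250 * -5 = -6250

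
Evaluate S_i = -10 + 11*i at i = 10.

S_10 = -10 + 11*10 = -10 + 110 = 100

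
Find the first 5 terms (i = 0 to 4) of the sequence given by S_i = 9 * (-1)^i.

This is a geometric sequence.
i=0: S_0 = 9 * (-1)^0 = 9
i=1: S_1 = 9 * (-1)^1 = -9
i=2: S_2 = 9 * (-1)^2 = 9
i=3: S_3 = 9 * (-1)^3 = -9
i=4: S_4 = 9 * (-1)^4 = 9
The first 5 terms are: [9, -9, 9, -9, 9]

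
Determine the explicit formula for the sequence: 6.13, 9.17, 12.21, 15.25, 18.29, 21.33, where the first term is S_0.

Check differences: 9.17 - 6.13 = 3.04
12.21 - 9.17 = 3.04
Common difference d = 3.04.
First term a = 6.13.
Formula: S_i = 6.13 + 3.04*i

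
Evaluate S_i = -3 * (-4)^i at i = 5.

S_5 = -3 * (-4)^5 = -3 * -1024 = 3072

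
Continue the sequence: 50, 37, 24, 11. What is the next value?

Differences: 37 - 50 = -13
This is an arithmetic sequence with common difference d = -13.
Next term = 11 + -13 = -2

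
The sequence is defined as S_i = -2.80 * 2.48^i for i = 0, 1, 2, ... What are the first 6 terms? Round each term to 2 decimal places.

This is a geometric sequence.
i=0: S_0 = -2.8 * 2.48^0 = -2.8
i=1: S_1 = -2.8 * 2.48^1 ≈ -6.94
i=2: S_2 = -2.8 * 2.48^2 ≈ -17.22
i=3: S_3 = -2.8 * 2.48^3 ≈ -42.71
i=4: S_4 = -2.8 * 2.48^4 ≈ -105.92
i=5: S_5 = -2.8 * 2.48^5 ≈ -262.67
The first 6 terms are: [-2.8, -6.94, -17.22, -42.71, -105.92, -262.67]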